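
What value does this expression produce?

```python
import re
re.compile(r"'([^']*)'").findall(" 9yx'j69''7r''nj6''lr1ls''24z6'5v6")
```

['j69', '7r', 'nj6', 'lr1ls', '24z6']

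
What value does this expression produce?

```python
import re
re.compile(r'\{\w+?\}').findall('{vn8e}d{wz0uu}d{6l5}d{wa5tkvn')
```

['{vn8e}', '{wz0uu}', '{6l5}']

Matches: at [0:6] → '{vn8e}'; at [7:14] → '{wz0uu}'; at [15:20] → '{6l5}'.
With no groups in the pattern, `findall` gives back each whole match — 3 here.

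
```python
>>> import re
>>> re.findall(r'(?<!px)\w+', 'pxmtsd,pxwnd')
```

['pxmtsd', 'pxwnd']

A negative assertion filters positions out without eating any characters.
No capturing groups, so `findall` returns the 2 full match strings.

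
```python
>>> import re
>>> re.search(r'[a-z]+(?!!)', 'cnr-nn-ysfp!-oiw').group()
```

`(?!…)`/`(?<!…)` only lets a position through if the neighbouring text does NOT match; no characters are consumed.
`re.search` tries every starting position until one works.
The match spans [0:3] → 'cnr'.

'cnr'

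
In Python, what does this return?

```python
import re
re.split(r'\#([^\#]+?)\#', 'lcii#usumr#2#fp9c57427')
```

['lcii', 'usumr', '2#fp9c57427']

Matches to split on: at [4:11] → '#usumr#'.
Because the pattern has a capturing group, `split` also inserts each captured text between the pieces.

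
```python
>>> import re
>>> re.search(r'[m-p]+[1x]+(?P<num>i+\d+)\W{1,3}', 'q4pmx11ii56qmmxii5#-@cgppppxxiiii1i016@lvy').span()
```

(12, 21)

The pattern matches one or more of a character in [m-p]; then one or more of one of [1x]; then one or more of the literal 'i', then one or more of a digit (captured as 'num'); then 1 to 3 of a non-word character.
The match spans [12:21] → 'mmxii5#-@'.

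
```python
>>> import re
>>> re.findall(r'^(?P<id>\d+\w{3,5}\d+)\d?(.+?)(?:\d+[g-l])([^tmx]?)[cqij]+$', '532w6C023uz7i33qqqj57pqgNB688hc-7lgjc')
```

[('532w6C023', 'uz7i33qqqj57pqgNB688hc-', 'g')]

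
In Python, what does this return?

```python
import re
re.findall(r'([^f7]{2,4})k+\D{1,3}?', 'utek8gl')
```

One capturing group, so `findall` returns just the captured substring from each match — 0 in all.
Nothing in the string satisfies the pattern, so the list is empty.

[]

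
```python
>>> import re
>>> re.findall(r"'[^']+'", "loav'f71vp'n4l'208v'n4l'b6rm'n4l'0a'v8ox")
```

["'f71vp'", "'208v'", "'b6rm'", "'0a'"]

Since nothing is captured, `findall` lists the 4 matched substrings directly.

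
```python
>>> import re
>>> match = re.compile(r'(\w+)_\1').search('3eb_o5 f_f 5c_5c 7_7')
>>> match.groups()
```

('f',)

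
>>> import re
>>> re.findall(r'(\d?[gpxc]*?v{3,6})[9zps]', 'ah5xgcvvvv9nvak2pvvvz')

['5xgcvvvv', '2pvvv']

The pattern matches optionally a digit, then zero or more of one of [gpxc] (lazy), then 3 to 6 of the literal 'v' (captured); then one of [9zps].
Matches: at [2:11] match '5xgcvvvv9', group 1 = '5xgcvvvv'; at [15:21] match '2pvvvz', group 1 = '2pvvv'.
Because there's exactly one group, `findall` drops the full match and keeps group 1 from each hit.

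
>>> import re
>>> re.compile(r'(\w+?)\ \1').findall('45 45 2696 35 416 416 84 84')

['45', '416', '84']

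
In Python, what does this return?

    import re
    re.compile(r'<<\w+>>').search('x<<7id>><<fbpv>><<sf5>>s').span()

(1, 8)

The match spans [1:8] → '<<7id>>'.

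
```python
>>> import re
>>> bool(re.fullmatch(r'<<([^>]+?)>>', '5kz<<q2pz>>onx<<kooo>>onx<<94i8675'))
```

`fullmatch` succeeds only if the pattern covers the string from start to end.
Here there's no way to consume every character, so the call returns None, and `bool(None)` is False.

False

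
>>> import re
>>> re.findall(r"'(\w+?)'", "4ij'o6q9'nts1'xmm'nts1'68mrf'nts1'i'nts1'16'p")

['o6q9', 'xmm', '68mrf', 'i', '16']

Matches: at [3:9] match "'o6q9'", group 1 = 'o6q9'; at [13:18] match "'xmm'", group 1 = 'xmm'; at [22:29] match "'68mrf'", group 1 = '68mrf'; at [33:36] match "'i'", group 1 = 'i'; at [40:44] match "'16'", group 1 = '16'.
`findall` collects group 1 from each match (5 total).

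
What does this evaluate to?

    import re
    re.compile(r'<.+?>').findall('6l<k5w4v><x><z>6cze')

`findall` yields the raw match text (3 of them) because the pattern has no groups.

['<k5w4v>', '<x>', '<z>']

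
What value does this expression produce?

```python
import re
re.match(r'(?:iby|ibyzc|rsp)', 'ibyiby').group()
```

`re.match` won't scan ahead — the pattern has to work from the very first character.
The match spans [0:3] → 'iby'.

'iby'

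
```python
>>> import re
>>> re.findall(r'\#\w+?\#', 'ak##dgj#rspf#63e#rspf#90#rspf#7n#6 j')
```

Scanning left to right: at [3:8] → '#dgj#'; at [12:17] → '#63e#'; at [21:25] → '#90#'; at [29:33] → '#7n#'.
`findall` yields the raw match text (4 of them) because the pattern has no groups.

['#dgj#', '#63e#', '#90#', '#7n#']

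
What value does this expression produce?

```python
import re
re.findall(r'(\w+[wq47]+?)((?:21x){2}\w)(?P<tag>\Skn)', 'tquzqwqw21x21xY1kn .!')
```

[('tquzqwqw', '21x21xY', '1kn')]

The pattern matches one or more of a word character, then one or more of one of [wq47] (lazy) (captured); then the literal '21x' repeated 2 times, then a word character (captured); then a non-whitespace character, then the literal 'kn' (captured as 'tag').
`findall` packs the 3 group values into a tuple for every match.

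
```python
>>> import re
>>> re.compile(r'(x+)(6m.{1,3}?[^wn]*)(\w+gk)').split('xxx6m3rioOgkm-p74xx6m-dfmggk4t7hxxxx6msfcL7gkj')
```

['', 'xxx', '6m3rioOgkm-p74xx6m-dfmggk4t7hxxxx6msfcL', '7gk', 'j']

The pattern matches one or more of a literal 'x' (captured); then the literal '6m', then 1 to 3 of any character (lazy), then zero or more of any character except [wn] (captured); then one or more of a word character, then a literal 'g', then the literal 'k' (captured).
Matches to split on: at [0:45] → 'xxx6m3rioOgkm-p74xx6m-dfmggk4t7hxxxx6msfcL7gk'.
`re.split` interleaves the captured-group text with the surrounding fragments.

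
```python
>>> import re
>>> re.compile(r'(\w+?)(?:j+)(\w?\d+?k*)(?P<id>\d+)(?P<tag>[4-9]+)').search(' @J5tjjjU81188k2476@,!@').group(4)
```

Pattern: one or more of a word character (lazy) (captured); then one or more of a literal 'j' (non-capturing group); then optionally a word character, then one or more of a digit (lazy), then zero or more of the literal 'k' (captured); then one or more of a digit (captured as 'id'); then one or more of a character in [4-9] (captured as 'tag').
Lazy quantifiers expand one character at a time until the remainder of the pattern can match.
`re.search` scans for the first position where the pattern succeeds.
The match spans [2:14] → 'J5tjjjU81188'.
Captured: group 1 = 'J5t', group 2 = 'U8', group 3 = '118', group 4 = '8'.

'8'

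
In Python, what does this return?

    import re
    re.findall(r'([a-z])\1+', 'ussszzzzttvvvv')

['s', 'z', 't', 'v']

The backreference `\1` re-matches whatever the first group consumed, character for character.
One capturing group, so `findall` returns just the captured substring from each match — 4 in all.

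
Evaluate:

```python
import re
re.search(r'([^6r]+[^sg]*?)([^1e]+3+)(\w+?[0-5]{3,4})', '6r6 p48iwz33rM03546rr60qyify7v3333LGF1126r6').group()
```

' p48iwz33rM03546rr60qyify7v3333LGF112'

This matches one or more of any character except [6r], then zero or more of any character except [sg] (lazy) (captured); then one or more of any character except [1e], then one or more of the literal '3' (captured); then one or more of a word character (lazy), then 3 to 4 of a character in [0-5] (captured).
`re.search` tries every starting position until one works.
The match spans [3:40] → ' p48iwz33rM03546rr60qyify7v3333LGF112'.
Captured: group 1 = ' p48iwz33', group 2 = 'rM03546rr60qyify7v3333', group 3 = 'LGF112'.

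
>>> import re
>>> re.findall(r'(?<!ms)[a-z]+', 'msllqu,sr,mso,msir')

The negative lookaround is zero-width — it rules out positions where the adjacent text would match, without consuming anything.
No capturing groups, so `findall` returns the 4 full match strings.

['msllqu', 'sr', 'mso', 'msir']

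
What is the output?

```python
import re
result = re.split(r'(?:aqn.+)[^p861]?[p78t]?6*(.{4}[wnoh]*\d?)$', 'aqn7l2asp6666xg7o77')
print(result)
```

['', '7o77', '']

Pattern: the literal 'aqn', then one or more of any character (non-capturing group); then optionally any character except [p861], then optionally one of [p78t], then zero or more of a literal '6'; then exactly 4 of any character, then zero or more of one of [wnoh], then optionally a digit (captured); then anchored at the end.
Because the pattern has a capturing group, `split` also inserts each captured text between the pieces.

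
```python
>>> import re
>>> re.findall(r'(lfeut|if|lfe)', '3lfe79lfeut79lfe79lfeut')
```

Alternation tries branches left to right and keeps the first one that lets the overall match succeed at that position.
Scanning left to right: at [1:4] match 'lfe', group 1 = 'lfe'; at [6:11] match 'lfeut', group 1 = 'lfeut'; at [13:16] match 'lfe', group 1 = 'lfe'; at [18:23] match 'lfeut', group 1 = 'lfeut'.
`findall` collects group 1 from each match (4 total).

['lfe', 'lfeut', 'lfe', 'lfeut']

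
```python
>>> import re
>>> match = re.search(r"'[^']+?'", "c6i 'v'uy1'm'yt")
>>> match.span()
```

(4, 7)

`re.search` scans for the first position where the pattern succeeds.
The match spans [4:7] → "'v'".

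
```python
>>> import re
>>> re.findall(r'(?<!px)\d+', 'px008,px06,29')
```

A negative assertion filters positions out without eating any characters.
Walking the string: at [3:5] → '08'; at [9:10] → '6'; at [11:13] → '29'.
Since nothing is captured, `findall` lists the 3 matched substrings directly.

['08', '6', '29']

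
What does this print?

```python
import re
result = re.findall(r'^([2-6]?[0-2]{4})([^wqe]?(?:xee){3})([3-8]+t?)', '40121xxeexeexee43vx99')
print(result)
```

Pattern: anchored at the start of the string; then optionally a character in [2-6], then exactly 4 of a character in [0-2] (captured); then optionally any character except [wqe], then the literal 'xee' repeated 3 times (captured); then one or more of a character in [3-8], then optionally the literal 't' (captured).
Multiple groups make `findall` return tuples — one 3-tuple for the one match.

[('40121', 'xxeexeexee', '43')]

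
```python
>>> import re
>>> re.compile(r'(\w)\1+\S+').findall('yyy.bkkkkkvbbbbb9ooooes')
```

['y']

`\1` is not a pattern — it's the concrete string captured by group 1, re-applied verbatim.
`findall` collects group 1 from the one match (1 total).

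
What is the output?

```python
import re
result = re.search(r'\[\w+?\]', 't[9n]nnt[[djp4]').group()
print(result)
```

The match spans [1:5] → '[9n]'.

[9n]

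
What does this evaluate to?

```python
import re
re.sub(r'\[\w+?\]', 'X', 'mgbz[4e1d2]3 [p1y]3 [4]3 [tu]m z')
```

Matches: at [4:11] → '[4e1d2]'; at [13:18] → '[p1y]'; at [20:23] → '[4]'; at [25:29] → '[tu]'.
`sub` substitutes 'X' at each match site.

'mgbzX3 X3 X3 Xm z'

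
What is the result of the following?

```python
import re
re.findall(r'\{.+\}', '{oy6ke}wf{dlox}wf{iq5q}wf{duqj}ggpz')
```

['{oy6ke}wf{dlox}wf{iq5q}wf{duqj}']

`findall` yields the raw match text (1 of them) because the pattern has no groups.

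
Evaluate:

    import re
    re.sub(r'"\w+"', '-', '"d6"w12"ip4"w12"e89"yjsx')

'-w12-w12-yjsx'

Matches: at [0:4] → '"d6"'; at [7:12] → '"ip4"'; at [15:20] → '"e89"'.
Every occurrence is swapped for '-'.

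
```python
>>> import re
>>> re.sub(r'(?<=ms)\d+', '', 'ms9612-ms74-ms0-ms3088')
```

Because the assertion is zero-width, the text it checks is not consumed and won't appear in the result.
`sub` substitutes '' at each match site.

'ms-ms-ms-ms'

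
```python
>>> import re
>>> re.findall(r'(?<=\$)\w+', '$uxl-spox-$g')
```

Lookahead/lookbehind check context without consuming it, so the matched span excludes the asserted characters.
Matches: at [1:4] → 'uxl'; at [11:12] → 'g'.
No capturing groups, so `findall` returns the 2 full match strings.

['uxl', 'g']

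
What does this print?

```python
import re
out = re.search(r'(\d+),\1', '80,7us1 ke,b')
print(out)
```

None

A backreference is literal: `\1` must see the identical characters the first group matched.
Unlike `match`, `search` isn't anchored — it looks for the pattern anywhere in the string.
Here the pattern never matches, so the call returns None.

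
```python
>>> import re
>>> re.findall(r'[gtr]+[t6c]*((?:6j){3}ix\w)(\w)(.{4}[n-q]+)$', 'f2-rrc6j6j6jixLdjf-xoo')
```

[('6j6j6jixL', 'd', 'jf-xoo')]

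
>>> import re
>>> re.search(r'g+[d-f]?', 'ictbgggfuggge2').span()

Pattern: one or more of a literal 'g'; then optionally a character in [d-f].
The match spans [4:8] → 'gggf'.

(4, 8)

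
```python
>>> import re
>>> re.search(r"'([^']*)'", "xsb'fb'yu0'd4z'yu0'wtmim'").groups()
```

The match spans [3:7] → "'fb'".
Captured: group 1 = 'fb'.

('fb',)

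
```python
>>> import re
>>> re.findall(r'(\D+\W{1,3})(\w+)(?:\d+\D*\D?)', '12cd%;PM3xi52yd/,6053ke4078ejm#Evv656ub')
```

[('cd%;', 'PM3xi5'), ('ejm#', 'Evv65')]

The pattern matches one or more of a non-digit, then 1 to 3 of a non-word character (captured); then one or more of a word character (captured); then one or more of a digit, then zero or more of a non-digit, then optionally a non-digit (non-capturing group).
Matches: at [2:17] match 'cd%;PM3xi52yd/,', groups = ('cd%;', 'PM3xi5'); at [27:39] match 'ejm#Evv656ub', groups = ('ejm#', 'Evv65').
2 groups means each result is a tuple of 2 captured strings — 2 here.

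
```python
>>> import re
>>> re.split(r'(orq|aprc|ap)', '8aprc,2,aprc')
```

['8', 'aprc', ',2,', 'aprc', '']

The regex engine tests alternatives in the order written; an earlier branch that matches wins even if a later one would match more.
Because the pattern has a capturing group, `split` also inserts each captured text between the pieces.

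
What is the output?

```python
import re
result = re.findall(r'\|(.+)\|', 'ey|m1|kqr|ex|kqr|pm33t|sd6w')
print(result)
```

['m1|kqr|ex|kqr|pm33t']

One capturing group, so `findall` returns just the captured substring from the one match — 1 in all.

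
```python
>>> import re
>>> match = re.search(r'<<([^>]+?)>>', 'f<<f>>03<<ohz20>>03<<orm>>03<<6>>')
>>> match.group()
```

'<<f>>'

`re.search` scans for the first position where the pattern succeeds.
The match spans [1:6] → '<<f>>'.
Captured: group 1 = 'f'.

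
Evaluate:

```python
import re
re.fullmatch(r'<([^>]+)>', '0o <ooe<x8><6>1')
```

None

For `fullmatch`, every character of the input must be accounted for by the pattern.
Here there's no way to consume every character, so the call returns None.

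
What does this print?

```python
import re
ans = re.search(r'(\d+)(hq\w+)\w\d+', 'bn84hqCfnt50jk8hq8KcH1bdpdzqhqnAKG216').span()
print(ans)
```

(2, 37)

The pattern matches one or more of a digit (captured); then the literal 'hq', then one or more of a word character (captured); then a word character, then one or more of a digit.
`re.search` scans for the first position where the pattern succeeds.
The match spans [2:37] → '84hqCfnt50jk8hq8KcH1bdpdzqhqnAKG216'.
Captured: group 1 = '84', group 2 = 'hqCfnt50jk8hq8KcH1bdpdzqhqnAKG2'.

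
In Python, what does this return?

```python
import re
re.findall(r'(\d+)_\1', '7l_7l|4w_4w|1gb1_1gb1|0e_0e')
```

The backreference `\1` re-matches whatever the first group consumed, character for character.
With a single group, `findall` returns only what that group captured — 1 item.

['1']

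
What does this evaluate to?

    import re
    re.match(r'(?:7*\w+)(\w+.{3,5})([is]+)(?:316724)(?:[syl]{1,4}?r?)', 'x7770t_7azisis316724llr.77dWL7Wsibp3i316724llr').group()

'x7770t_7azisis316724l'

The pattern matches zero or more of the literal '7', then one or more of a word character (non-capturing group); then one or more of a word character, then 3 to 5 of any character (captured); then one or more of one of [is] (captured); then the literal '316', then the literal '724' (non-capturing group); then 1 to 4 of one of [syl] (lazy), then optionally the literal 'r' (non-capturing group).
Because the quantifier is non-greedy, it stops expanding at the earliest point where the rest of the pattern can succeed.
`re.match` only tries the pattern at the start of the string.
The match spans [0:21] → 'x7770t_7azisis316724l'.
Captured: group 1 = 'zisi', group 2 = 's'.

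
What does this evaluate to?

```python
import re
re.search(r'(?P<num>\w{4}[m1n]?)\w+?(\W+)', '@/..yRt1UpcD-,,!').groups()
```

('yRt1', '-,,!')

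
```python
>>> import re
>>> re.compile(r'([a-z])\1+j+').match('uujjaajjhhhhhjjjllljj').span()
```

After group 1 captures some text, `\1` only succeeds where that same text appears again.
`re.match` won't scan ahead — the pattern has to work from the very first character.
The match spans [0:4] → 'uujj'.
Captured: group 1 = 'u'.

(0, 4)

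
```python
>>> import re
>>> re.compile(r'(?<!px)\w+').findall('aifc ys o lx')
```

The negative lookahead/lookbehind blocks any match where the forbidden context is present.
`findall` yields the raw match text (4 of them) because the pattern has no groups.

['aifc', 'ys', 'o', 'lx']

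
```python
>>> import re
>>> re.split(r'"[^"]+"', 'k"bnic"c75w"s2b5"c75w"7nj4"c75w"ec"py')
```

Each match becomes a cut point; 5 segments remain.

['k', 'c75w', 'c75w', 'c75w', 'py']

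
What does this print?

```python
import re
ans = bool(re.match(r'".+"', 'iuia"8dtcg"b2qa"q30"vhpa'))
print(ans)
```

False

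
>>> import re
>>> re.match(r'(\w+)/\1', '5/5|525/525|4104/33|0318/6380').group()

`re.match` won't scan ahead — the pattern has to work from the very first character.
The match spans [0:3] → '5/5'.

'5/5'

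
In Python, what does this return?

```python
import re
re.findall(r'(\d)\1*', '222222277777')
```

After group 1 captures some text, `\1` only succeeds where that same text appears again.
Because there's exactly one group, `findall` drops the full match and keeps group 1 from each hit.

['2', '7']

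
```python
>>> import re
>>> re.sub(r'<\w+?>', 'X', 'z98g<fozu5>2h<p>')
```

'z98gX2hX'

`sub` substitutes 'X' at each match site.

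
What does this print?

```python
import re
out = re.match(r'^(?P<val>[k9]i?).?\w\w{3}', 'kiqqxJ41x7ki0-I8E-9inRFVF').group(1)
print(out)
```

ki

The match spans [0:7] → 'kiqqxJ4'.
Captured: group 1 = 'ki'.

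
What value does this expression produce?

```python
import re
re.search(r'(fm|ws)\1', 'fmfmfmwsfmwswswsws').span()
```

`\1` is not a pattern — it's the concrete string captured by group 1, re-applied verbatim.
`re.search` scans for the first position where the pattern succeeds.
The match spans [0:4] → 'fmfm'.
Captured: group 1 = 'fm'.

(0, 4)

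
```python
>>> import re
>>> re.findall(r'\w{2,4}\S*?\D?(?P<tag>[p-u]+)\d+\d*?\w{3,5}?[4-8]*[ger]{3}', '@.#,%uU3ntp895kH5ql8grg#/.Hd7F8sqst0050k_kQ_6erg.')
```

['p', 'qst']

Lazy quantifiers expand one character at a time until the remainder of the pattern can match.
Because there's exactly one group, `findall` drops the full match and keeps group 1 from each hit.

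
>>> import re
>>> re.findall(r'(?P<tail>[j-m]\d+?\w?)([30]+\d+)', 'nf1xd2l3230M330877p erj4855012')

`findall` packs the 2 group values into a tuple for every match.

[('l32', '30'), ('j4855', '012')]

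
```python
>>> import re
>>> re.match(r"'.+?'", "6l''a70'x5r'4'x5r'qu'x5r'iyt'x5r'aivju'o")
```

None

`match` is anchored at position 0; if the pattern doesn't fit there, it returns None.
Here position 0 doesn't satisfy it, so the call returns None.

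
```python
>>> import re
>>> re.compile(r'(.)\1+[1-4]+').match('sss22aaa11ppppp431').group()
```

`\1` is not a pattern — it's the concrete string captured by group 1, re-applied verbatim.
`re.match` only tries the pattern at the start of the string.
The match spans [0:5] → 'sss22'.
Captured: group 1 = 's'.

'sss22'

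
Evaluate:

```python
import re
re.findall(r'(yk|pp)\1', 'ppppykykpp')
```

The backreference `\1` re-matches whatever the first group consumed, character for character.
Scanning left to right: at [0:4] match 'pppp', group 1 = 'pp'; at [4:8] match 'ykyk', group 1 = 'yk'.
Because there's exactly one group, `findall` drops the full match and keeps group 1 from each hit.

['pp', 'yk']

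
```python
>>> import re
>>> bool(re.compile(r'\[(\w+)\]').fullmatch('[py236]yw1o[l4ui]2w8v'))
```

False

For `fullmatch`, every character of the input must be accounted for by the pattern.
Here the pattern can't cover the whole string, so the call returns None, and `bool(None)` is False.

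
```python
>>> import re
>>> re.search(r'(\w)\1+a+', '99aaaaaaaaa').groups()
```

The match spans [0:11] → '99aaaaaaaaa'.
Captured: group 1 = '9'.

('9',)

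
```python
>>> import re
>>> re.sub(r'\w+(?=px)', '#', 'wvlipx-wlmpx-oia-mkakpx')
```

'#px-#px-oia-#px'

Lookahead/lookbehind check context without consuming it, so the matched span excludes the asserted characters.
Matches: at [0:4] → 'wvli'; at [7:10] → 'wlm'; at [17:21] → 'mkak'.
Each match is replaced by '#'.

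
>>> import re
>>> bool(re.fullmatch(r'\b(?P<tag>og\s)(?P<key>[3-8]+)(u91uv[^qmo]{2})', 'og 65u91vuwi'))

False

Pattern: a word boundary (`\b`, zero-width); then the literal 'og', then whitespace (captured as 'tag'); then one or more of a character in [3-8] (captured as 'key'); then the literal 'u91', then the literal 'uv', then exactly 2 of any character except [qmo] (captured).
`re.fullmatch` requires the pattern to consume the entire string.
Here there's no way to consume every character, so the call returns None, and `bool(None)` is False.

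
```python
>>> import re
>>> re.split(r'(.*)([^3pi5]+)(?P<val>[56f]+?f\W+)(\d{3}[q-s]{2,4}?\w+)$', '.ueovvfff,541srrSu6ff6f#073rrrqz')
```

['', '.ueovvfff,541srrSu6f', 'f', '6f#', '073rrrqz', '']

Pattern: zero or more of any character (captured); then one or more of any character except [3pi5] (captured); then one or more of one of [56f] (lazy), then a literal 'f', then one or more of a non-word character (captured as 'val'); then exactly 3 of a digit, then 2 to 4 of a character in [q-s] (lazy), then one or more of a word character (captured); then anchored at the end.
Matches to split on: at [0:32] → '.ueovvfff,541srrSu6ff6f#073rrrqz'.
The group in the pattern means `split` returns the separators' captures alongside the pieces.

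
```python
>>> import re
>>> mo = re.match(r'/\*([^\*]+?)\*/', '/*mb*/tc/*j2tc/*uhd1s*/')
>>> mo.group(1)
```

'mb'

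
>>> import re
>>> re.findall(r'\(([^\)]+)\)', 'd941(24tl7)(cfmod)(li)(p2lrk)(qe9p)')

['24tl7', 'cfmod', 'li', 'p2lrk', 'qe9p']

Scanning left to right: at [4:11] match '(24tl7)', group 1 = '24tl7'; at [11:18] match '(cfmod)', group 1 = 'cfmod'; at [18:22] match '(li)', group 1 = 'li'; at [22:29] match '(p2lrk)', group 1 = 'p2lrk'; at [29:35] match '(qe9p)', group 1 = 'qe9p'.
Because there's exactly one group, `findall` drops the full match and keeps group 1 from each hit.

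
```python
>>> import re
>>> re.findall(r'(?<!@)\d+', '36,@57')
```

['36', '7']

The negative lookahead/lookbehind blocks any match where the forbidden context is present.
Scanning left to right: at [0:2] → '36'; at [5:6] → '7'.
Since nothing is captured, `findall` lists the 2 matched substrings directly.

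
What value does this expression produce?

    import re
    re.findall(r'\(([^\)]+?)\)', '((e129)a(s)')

Matches: at [0:7] match '((e129)', group 1 = '(e129'; at [8:11] match '(s)', group 1 = 's'.
`findall` collects group 1 from each match (2 total).

['(e129', 's']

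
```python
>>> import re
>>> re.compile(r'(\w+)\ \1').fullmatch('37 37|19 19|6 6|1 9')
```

None

`\1` is not a pattern — it's the concrete string captured by group 1, re-applied verbatim.
`re.fullmatch` is like wrapping the pattern in `^…$` (in single-line mode).
Here the string isn't matched end-to-end, so the call returns None.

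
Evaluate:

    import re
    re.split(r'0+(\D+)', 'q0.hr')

The pattern matches one or more of a literal '0'; then one or more of a non-digit (captured).
Matches to split on: at [1:5] → '0.hr'.
With a capturing group present, the delimiter's captured portion is kept in the result list.

['q', '.hr', '']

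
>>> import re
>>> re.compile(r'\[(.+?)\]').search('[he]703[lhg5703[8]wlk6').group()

'[he]'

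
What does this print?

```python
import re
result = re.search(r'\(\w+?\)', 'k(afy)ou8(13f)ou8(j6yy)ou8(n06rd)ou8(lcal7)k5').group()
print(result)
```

(afy)

`search` walks the string left to right and returns the first match it finds.
The match spans [1:6] → '(afy)'.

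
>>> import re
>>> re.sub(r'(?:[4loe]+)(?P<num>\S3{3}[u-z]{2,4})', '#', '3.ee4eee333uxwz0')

Pattern: one or more of one of [4loe] (non-capturing group); then a non-whitespace character, then exactly 3 of the literal '3', then 2 to 4 of a character in [u-z] (captured as 'num').
Matches: at [2:15] → 'ee4eee333uxwz'.
Every occurrence is swapped for '#'.

'3.#0'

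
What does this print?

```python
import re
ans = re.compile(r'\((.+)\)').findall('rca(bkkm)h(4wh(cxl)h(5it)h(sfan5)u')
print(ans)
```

`findall` collects group 1 from the one match (1 total).

['bkkm)h(4wh(cxl)h(5it)h(sfan5']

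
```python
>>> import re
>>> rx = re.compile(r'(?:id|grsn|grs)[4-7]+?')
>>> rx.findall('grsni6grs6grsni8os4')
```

['grs6']

With no groups in the pattern, `findall` gives back each whole match — 1 here.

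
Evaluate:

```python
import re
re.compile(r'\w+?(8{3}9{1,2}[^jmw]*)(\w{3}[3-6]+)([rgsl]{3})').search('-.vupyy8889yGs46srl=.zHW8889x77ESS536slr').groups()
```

('8889yGs46srl=.zHW8889x77ES', 'S536', 'slr')

This matches one or more of a word character (lazy); then exactly 3 of the literal '8', then 1 to 2 of the literal '9', then zero or more of any character except [jmw] (captured); then exactly 3 of a word character, then one or more of a character in [3-6] (captured); then exactly 3 of one of [rgsl] (captured).
`search` walks the string left to right and returns the first match it finds.
The match spans [2:40] → 'vupyy8889yGs46srl=.zHW8889x77ESS536slr'.
Captured: group 1 = '8889yGs46srl=.zHW8889x77ES', group 2 = 'S536', group 3 = 'slr'.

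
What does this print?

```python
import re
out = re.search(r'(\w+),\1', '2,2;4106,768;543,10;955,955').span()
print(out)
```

(0, 3)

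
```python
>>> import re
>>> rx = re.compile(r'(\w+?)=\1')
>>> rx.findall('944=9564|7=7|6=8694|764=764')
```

`\1` has to match the exact text group 1 already captured.
Scanning left to right: at [9:12] match '7=7', group 1 = '7'; at [20:27] match '764=764', group 1 = '764'.
One capturing group, so `findall` returns just the captured substring from each match — 2 in all.

['7', '764']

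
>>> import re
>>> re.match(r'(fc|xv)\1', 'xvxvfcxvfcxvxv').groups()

('xv',)

`\1` is not a pattern — it's the concrete string captured by group 1, re-applied verbatim.
With `match`, the pattern is implicitly anchored at the beginning.
The match spans [0:4] → 'xvxv'.
Captured: group 1 = 'xv'.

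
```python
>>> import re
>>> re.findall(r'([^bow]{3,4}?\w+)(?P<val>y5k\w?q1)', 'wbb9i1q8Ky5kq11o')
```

[('9i1q8K', 'y5kq1')]

With 2 capturing groups, `findall` returns a 2-tuple per match.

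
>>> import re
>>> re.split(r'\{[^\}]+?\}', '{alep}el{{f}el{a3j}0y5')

['', 'el', 'el', '0y5']

The string is cut at each match, leaving 4 pieces.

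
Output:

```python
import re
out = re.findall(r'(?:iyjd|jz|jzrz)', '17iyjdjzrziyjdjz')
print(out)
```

Alternation tries branches left to right and keeps the first one that lets the overall match succeed at that position.
No capturing groups, so `findall` returns the 4 full match strings.

['iyjd', 'jz', 'iyjd', 'jz']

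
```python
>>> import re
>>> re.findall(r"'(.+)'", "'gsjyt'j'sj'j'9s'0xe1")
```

["gsjyt'j'sj'j'9s"]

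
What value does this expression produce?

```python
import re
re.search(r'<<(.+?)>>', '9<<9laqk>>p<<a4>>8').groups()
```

With the lazy modifier that quantifier settles for the fewest repetitions that let the rest of the pattern succeed (the atoms after it are unaffected and can still be greedy).
`search` walks the string left to right and returns the first match it finds.
The match spans [1:10] → '<<9laqk>>'.
Captured: group 1 = '9laqk'.

('9laqk',)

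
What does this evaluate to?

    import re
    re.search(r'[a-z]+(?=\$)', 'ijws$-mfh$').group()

'ijws'

The positive lookaround only admits positions where the adjacent text matches; those characters stay outside the span.
The match spans [0:4] → 'ijws'.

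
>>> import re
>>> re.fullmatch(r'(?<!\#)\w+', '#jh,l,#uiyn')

Because the assertion is negative and zero-width, positions next to the forbidden text are skipped.
`re.fullmatch` requires the pattern to consume the entire string.
Here there's no way to consume every character, so the call returns None.

None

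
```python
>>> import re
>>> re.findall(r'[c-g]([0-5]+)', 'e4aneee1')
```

The pattern matches a character in [c-g]; then one or more of a character in [0-5] (captured).
`findall` collects group 1 from each match (2 total).

['4', '1']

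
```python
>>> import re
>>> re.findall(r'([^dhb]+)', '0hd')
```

['0']

The pattern matches one or more of any character except [dhb] (captured).
Walking the string: at [0:1] match '0', group 1 = '0'.
With a single group, `findall` returns only what that group captured — 1 item.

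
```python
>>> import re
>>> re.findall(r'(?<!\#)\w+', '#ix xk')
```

['x', 'xk']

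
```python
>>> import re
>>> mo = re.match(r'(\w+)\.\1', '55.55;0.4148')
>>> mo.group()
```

A backreference is literal: `\1` must see the identical characters the first group matched.
`re.match` won't scan ahead — the pattern has to work from the very first character.
The match spans [0:5] → '55.55'.
Captured: group 1 = '55'.

'55.55'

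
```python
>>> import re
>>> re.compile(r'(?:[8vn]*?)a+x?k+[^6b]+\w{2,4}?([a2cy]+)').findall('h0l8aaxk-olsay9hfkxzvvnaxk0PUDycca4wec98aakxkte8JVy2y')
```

This matches zero or more of one of [8vn] (lazy) (non-capturing group); then one or more of the literal 'a', then optionally the literal 'x', then one or more of the literal 'k'; then one or more of any character except [6b]; then 2 to 4 of a word character (lazy); then one or more of one of [a2cy] (captured).
Walking the string: at [3:53] match '8aaxk-olsay9hfkxzvvnaxk0PUDycca4wec98aakxkte8JVy2y', group 1 = 'y'.
`findall` collects group 1 from the one match (1 total).

['y']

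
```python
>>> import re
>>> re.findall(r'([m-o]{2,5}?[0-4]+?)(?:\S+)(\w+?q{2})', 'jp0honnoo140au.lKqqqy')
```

The pattern matches 2 to 5 of a character in [m-o] (lazy), then one or more of a character in [0-4] (lazy) (captured); then one or more of a non-whitespace character (non-capturing group); then one or more of a word character (lazy), then exactly 2 of a literal 'q' (captured).
Scanning left to right: at [4:20] match 'onnoo140au.lKqqq', groups = ('onnoo1', 'qqq').
`findall` packs the 2 group values into a tuple for every match.

[('onnoo1', 'qqq')]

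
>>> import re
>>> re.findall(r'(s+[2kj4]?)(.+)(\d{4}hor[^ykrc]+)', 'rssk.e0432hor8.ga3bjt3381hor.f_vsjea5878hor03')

[('ssk', '.e0432hor8.ga3bjt3381hor.f_vsjea', '5878hor03')]

The pattern matches one or more of a literal 's', then optionally one of [2kj4] (captured); then one or more of any character (captured); then exactly 4 of a digit, then the literal 'hor', then one or more of any character except [ykrc] (captured).
Matches: at [1:45] match 'ssk.e0432hor8.ga3bjt3381hor.f_vsjea5878hor03', groups = ('ssk', '.e0432hor8.ga3bjt3381hor.f_vsjea', '5878hor03').
With 3 capturing groups, `findall` returns a 3-tuple per match.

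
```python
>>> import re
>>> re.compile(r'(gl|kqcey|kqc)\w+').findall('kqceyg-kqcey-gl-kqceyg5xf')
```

['kqcey', 'kqc', 'kqcey']

Branches in `(...|...)` are attempted left-to-right; the first branch that allows the whole pattern to succeed is taken.
Because there's exactly one group, `findall` drops the full match and keeps group 1 from each hit.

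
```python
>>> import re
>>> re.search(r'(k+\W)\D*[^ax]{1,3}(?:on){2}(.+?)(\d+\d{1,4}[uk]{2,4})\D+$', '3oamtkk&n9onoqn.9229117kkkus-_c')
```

None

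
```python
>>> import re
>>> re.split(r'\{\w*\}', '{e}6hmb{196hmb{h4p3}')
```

['', '6hmb{196hmb', '']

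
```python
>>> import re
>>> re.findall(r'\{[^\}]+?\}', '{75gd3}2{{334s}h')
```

['{75gd3}', '{{334s}']

With no groups in the pattern, `findall` gives back each whole match — 2 here.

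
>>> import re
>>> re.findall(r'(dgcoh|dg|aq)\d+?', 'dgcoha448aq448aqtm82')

['aq']

Because there's exactly one group, `findall` drops the full match and keeps group 1 from the one hit.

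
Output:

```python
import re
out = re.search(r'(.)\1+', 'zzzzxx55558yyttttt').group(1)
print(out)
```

The backreference `\1` re-matches whatever the first group consumed, character for character.
`re.search` scans for the first position where the pattern succeeds.
The match spans [0:4] → 'zzzz'.
Captured: group 1 = 'z'.

z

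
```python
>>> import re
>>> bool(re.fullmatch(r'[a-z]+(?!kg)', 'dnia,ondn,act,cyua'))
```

The negative lookahead/lookbehind blocks any match where the forbidden context is present.
`re.fullmatch` requires the pattern to consume the entire string.
Here there's no way to consume every character, so the call returns None, and `bool(None)` is False.

False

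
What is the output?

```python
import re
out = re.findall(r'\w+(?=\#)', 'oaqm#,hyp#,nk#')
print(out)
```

Because the assertion is zero-width, the text it checks is not consumed and won't appear in the result.
Since nothing is captured, `findall` lists the 3 matched substrings directly.

['oaqm', 'hyp', 'nk']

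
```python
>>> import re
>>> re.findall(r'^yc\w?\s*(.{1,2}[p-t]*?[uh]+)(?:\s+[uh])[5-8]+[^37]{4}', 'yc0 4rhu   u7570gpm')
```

['4rhu']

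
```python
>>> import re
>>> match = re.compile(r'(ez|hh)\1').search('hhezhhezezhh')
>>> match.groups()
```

The match spans [6:10] → 'ezez'.
Captured: group 1 = 'ez'.

('ez',)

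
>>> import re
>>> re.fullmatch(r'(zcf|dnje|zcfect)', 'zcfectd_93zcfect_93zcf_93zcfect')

For `fullmatch`, every character of the input must be accounted for by the pattern.
Here the string isn't matched end-to-end, so the call returns None.

None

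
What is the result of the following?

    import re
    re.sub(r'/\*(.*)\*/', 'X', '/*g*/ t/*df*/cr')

Matches: at [0:13] → '/*g*/ t/*df*/'.
Every occurrence is swapped for 'X'.

'Xcr'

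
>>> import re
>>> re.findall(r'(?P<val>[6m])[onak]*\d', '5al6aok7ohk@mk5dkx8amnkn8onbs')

['6', 'm', 'm']

The pattern matches one of [6m] (captured as 'val'); then zero or more of one of [onak], then a digit.
One capturing group, so `findall` returns just the captured substring from each match — 3 in all.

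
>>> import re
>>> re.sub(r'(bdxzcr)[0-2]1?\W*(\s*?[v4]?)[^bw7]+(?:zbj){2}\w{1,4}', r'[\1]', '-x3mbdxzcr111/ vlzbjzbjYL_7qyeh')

`\1` in the replacement pulls in group 1's text for each match.

'-x3m[bdxzcr]qyeh'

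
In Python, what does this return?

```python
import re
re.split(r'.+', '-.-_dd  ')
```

['', '']

Pattern: one or more of any character.
Matches to split on: at [0:8] → '-.-_dd  '.
`split` removes every match and returns the 2 fragments in between.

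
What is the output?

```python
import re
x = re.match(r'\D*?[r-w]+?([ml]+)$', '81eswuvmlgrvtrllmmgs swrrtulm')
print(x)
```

With `match`, the pattern is implicitly anchored at the beginning.
Here position 0 doesn't satisfy it, so the call returns None.

None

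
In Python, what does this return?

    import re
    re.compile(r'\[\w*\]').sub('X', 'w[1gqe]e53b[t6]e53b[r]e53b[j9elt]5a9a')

'wXe53bXe53bXe53bX5a9a'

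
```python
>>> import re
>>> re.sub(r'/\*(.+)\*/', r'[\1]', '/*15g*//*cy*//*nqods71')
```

'[15g*//*cy]/*nqods71'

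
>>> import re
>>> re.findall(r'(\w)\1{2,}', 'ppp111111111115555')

['p', '1', '5']

The backreference `\1` re-matches whatever the first group consumed, character for character.
Matches: at [0:3] match 'ppp', group 1 = 'p'; at [3:14] match '11111111111', group 1 = '1'; at [14:18] match '5555', group 1 = '5'.
One capturing group, so `findall` returns just the captured substring from each match — 3 in all.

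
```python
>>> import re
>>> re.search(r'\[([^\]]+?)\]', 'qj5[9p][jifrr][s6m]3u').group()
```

'[9p]'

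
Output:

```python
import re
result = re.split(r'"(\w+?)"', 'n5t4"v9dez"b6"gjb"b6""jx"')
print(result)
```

Matches to split on: at [4:11] → '"v9dez"'; at [13:18] → '"gjb"'; at [21:25] → '"jx"'.
With a capturing group present, the delimiter's captured portion is kept in the result list.

['n5t4', 'v9dez', 'b6', 'gjb', 'b6"', 'jx', '']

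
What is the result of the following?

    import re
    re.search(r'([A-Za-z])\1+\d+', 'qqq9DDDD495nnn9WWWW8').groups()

('q',)

The match spans [0:4] → 'qqq9'.
Captured: group 1 = 'q'.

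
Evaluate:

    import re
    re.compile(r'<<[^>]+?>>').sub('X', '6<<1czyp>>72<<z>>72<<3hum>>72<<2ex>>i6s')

'6X72X72X72Xi6s'

Matches: at [1:10] → '<<1czyp>>'; at [12:17] → '<<z>>'; at [19:27] → '<<3hum>>'; at [29:36] → '<<2ex>>'.
Each match is replaced by 'X'.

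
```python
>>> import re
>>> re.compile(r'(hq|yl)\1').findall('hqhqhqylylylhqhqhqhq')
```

A backreference is literal: `\1` must see the identical characters the first group matched.
Because there's exactly one group, `findall` drops the full match and keeps group 1 from each hit.

['hq', 'yl', 'hq', 'hq']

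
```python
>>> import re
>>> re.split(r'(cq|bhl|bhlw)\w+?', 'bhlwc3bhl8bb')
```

['', 'bhl', 'c3', 'bhl', 'bb']

The regex engine tests alternatives in the order written; an earlier branch that matches wins even if a later one would match more.
The group in the pattern means `split` returns the separators' captures alongside the pieces.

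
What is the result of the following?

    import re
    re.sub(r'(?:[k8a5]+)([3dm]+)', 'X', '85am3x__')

'Xx__'

Each match is replaced by 'X'.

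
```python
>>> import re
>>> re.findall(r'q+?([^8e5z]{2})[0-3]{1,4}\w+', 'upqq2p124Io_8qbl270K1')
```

The pattern matches one or more of a literal 'q' (lazy); then exactly 2 of any character except [8e5z] (captured); then 1 to 4 of a character in [0-3], then one or more of a word character.
Scanning left to right: at [2:21] match 'qq2p124Io_8qbl270K1', group 1 = '2p'.
Because there's exactly one group, `findall` drops the full match and keeps group 1 from the one hit.

['2p']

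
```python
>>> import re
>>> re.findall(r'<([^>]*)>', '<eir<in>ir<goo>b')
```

Scanning left to right: at [0:8] match '<eir<in>', group 1 = 'eir<in'; at [10:15] match '<goo>', group 1 = 'goo'.
`findall` collects group 1 from each match (2 total).

['eir<in', 'goo']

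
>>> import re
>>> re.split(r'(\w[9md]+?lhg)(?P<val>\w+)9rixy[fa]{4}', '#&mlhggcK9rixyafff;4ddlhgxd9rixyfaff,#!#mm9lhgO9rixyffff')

The group in the pattern means `split` returns the separators' captures alongside the pieces.

['#&mlhggcK9rixyafff;', '4ddlhg', 'xd', ',#!#', 'mm9lhg', 'O', '']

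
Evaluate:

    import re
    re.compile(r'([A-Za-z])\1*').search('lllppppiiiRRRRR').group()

'lll'

After group 1 captures some text, `\1` only succeeds where that same text appears again.
`re.search` tries every starting position until one works.
The match spans [0:3] → 'lll'.
Captured: group 1 = 'l'.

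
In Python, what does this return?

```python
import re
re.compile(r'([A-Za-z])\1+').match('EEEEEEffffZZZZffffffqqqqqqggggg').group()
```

'EEEEEE'

With `match`, the pattern is implicitly anchored at the beginning.
The match spans [0:6] → 'EEEEEE'.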